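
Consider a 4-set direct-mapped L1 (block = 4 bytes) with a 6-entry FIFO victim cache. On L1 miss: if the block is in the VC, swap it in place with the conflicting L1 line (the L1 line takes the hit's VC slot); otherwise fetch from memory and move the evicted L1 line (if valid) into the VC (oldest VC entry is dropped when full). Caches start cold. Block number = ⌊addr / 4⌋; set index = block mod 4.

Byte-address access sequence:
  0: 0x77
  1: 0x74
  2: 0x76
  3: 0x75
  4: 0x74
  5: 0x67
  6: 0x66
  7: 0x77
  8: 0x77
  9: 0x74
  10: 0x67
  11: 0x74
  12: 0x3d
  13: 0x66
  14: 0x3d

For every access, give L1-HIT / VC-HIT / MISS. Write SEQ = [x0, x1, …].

SEQ = [MISS, L1-HIT, L1-HIT, L1-HIT, L1-HIT, MISS, L1-HIT, VC-HIT, L1-HIT, L1-HIT, VC-HIT, VC-HIT, MISS, VC-HIT, L1-HIT]

0: 0x77 (blk 29, set 1) → MISS  vc=[]
1: 0x74 (blk 29, set 1) → L1-HIT  vc=[]
2: 0x76 (blk 29, set 1) → L1-HIT  vc=[]
3: 0x75 (blk 29, set 1) → L1-HIT  vc=[]
4: 0x74 (blk 29, set 1) → L1-HIT  vc=[]
5: 0x67 (blk 25, set 1) → MISS  vc=[29]
6: 0x66 (blk 25, set 1) → L1-HIT  vc=[29]
7: 0x77 (blk 29, set 1) → VC-HIT  vc=[25]
8: 0x77 (blk 29, set 1) → L1-HIT  vc=[25]
9: 0x74 (blk 29, set 1) → L1-HIT  vc=[25]
10: 0x67 (blk 25, set 1) → VC-HIT  vc=[29]
11: 0x74 (blk 29, set 1) → VC-HIT  vc=[25]
12: 0x3d (blk 15, set 3) → MISS  vc=[25]
13: 0x66 (blk 25, set 1) → VC-HIT  vc=[29]
14: 0x3d (blk 15, set 3) → L1-HIT  vc=[29]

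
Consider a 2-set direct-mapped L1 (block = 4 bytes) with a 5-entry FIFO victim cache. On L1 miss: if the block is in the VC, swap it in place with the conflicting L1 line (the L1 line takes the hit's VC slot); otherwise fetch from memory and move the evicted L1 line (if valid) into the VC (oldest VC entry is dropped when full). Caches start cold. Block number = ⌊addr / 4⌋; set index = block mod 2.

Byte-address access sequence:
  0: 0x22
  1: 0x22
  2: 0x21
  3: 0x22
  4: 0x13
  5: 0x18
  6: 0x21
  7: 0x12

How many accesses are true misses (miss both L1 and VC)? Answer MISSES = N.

  [0] addr=0x22 blk=8 s=0: MISS | VC []
  [1] addr=0x22 blk=8 s=0: L1-HIT | VC []
  [2] addr=0x21 blk=8 s=0: L1-HIT | VC []
  [3] addr=0x22 blk=8 s=0: L1-HIT | VC []
  [4] addr=0x13 blk=4 s=0: MISS | VC [8]
  [5] addr=0x18 blk=6 s=0: MISS | VC [8, 4]
  [6] addr=0x21 blk=8 s=0: VC-HIT | VC [6, 4]
  [7] addr=0x12 blk=4 s=0: VC-HIT | VC [6, 8]

MISSES = 3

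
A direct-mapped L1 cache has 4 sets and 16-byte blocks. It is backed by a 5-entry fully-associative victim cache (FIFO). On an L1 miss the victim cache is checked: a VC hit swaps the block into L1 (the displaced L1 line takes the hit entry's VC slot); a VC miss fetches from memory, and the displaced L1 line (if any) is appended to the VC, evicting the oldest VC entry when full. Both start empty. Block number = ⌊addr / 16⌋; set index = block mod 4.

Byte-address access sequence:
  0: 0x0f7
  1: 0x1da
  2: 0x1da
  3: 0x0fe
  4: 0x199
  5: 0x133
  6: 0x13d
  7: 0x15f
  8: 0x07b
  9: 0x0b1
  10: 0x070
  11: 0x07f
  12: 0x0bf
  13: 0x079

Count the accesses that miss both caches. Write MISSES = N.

MISSES = 7

#0 0xf7→b15/s3 MISS; vc=[]
#1 0x1da→b29/s1 MISS; vc=[]
#2 0x1da→b29/s1 L1-HIT; vc=[]
#3 0xfe→b15/s3 L1-HIT; vc=[]
#4 0x199→b25/s1 MISS; vc=[29]
#5 0x133→b19/s3 MISS; vc=[29,15]
#6 0x13d→b19/s3 L1-HIT; vc=[29,15]
#7 0x15f→b21/s1 MISS; vc=[29,15,25]
#8 0x7b→b7/s3 MISS; vc=[29,15,25,19]
#9 0xb1→b11/s3 MISS; vc=[29,15,25,19,7]
#10 0x70→b7/s3 VC-HIT; vc=[29,15,25,19,11]
#11 0x7f→b7/s3 L1-HIT; vc=[29,15,25,19,11]
#12 0xbf→b11/s3 VC-HIT; vc=[29,15,25,19,7]
#13 0x79→b7/s3 VC-HIT; vc=[29,15,25,19,11]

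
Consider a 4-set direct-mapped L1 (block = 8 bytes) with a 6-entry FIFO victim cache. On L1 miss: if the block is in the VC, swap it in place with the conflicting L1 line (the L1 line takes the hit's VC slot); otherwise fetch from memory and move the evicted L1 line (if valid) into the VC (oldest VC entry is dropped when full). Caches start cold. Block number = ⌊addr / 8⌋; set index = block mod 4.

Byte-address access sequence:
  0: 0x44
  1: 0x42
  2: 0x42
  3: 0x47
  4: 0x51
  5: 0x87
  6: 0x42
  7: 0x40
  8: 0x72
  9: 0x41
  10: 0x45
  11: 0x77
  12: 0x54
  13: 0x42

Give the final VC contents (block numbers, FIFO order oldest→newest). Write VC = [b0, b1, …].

VC = [16, 14]

#0 0x44→b8/s0 MISS; vc=[]
#1 0x42→b8/s0 L1-HIT; vc=[]
#2 0x42→b8/s0 L1-HIT; vc=[]
#3 0x47→b8/s0 L1-HIT; vc=[]
#4 0x51→b10/s2 MISS; vc=[]
#5 0x87→b16/s0 MISS; vc=[8]
#6 0x42→b8/s0 VC-HIT; vc=[16]
#7 0x40→b8/s0 L1-HIT; vc=[16]
#8 0x72→b14/s2 MISS; vc=[16,10]
#9 0x41→b8/s0 L1-HIT; vc=[16,10]
#10 0x45→b8/s0 L1-HIT; vc=[16,10]
#11 0x77→b14/s2 L1-HIT; vc=[16,10]
#12 0x54→b10/s2 VC-HIT; vc=[16,14]
#13 0x42→b8/s0 L1-HIT; vc=[16,14]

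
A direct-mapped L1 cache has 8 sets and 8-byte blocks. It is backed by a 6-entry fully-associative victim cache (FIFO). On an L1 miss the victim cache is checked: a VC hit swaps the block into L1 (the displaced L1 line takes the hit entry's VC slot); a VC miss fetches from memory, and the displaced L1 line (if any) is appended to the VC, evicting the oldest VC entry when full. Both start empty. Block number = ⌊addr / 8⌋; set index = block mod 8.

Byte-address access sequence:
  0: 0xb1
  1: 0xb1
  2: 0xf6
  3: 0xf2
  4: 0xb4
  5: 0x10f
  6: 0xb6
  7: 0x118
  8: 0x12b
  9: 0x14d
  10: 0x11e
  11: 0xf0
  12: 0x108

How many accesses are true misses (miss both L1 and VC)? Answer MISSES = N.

MISSES = 6

  [0] addr=0xb1 blk=22 s=6: MISS | VC []
  [1] addr=0xb1 blk=22 s=6: L1-HIT | VC []
  [2] addr=0xf6 blk=30 s=6: MISS | VC [22]
  [3] addr=0xf2 blk=30 s=6: L1-HIT | VC [22]
  [4] addr=0xb4 blk=22 s=6: VC-HIT | VC [30]
  [5] addr=0x10f blk=33 s=1: MISS | VC [30]
  [6] addr=0xb6 blk=22 s=6: L1-HIT | VC [30]
  [7] addr=0x118 blk=35 s=3: MISS | VC [30]
  [8] addr=0x12b blk=37 s=5: MISS | VC [30]
  [9] addr=0x14d blk=41 s=1: MISS | VC [30, 33]
  [10] addr=0x11e blk=35 s=3: L1-HIT | VC [30, 33]
  [11] addr=0xf0 blk=30 s=6: VC-HIT | VC [22, 33]
  [12] addr=0x108 blk=33 s=1: VC-HIT | VC [22, 41]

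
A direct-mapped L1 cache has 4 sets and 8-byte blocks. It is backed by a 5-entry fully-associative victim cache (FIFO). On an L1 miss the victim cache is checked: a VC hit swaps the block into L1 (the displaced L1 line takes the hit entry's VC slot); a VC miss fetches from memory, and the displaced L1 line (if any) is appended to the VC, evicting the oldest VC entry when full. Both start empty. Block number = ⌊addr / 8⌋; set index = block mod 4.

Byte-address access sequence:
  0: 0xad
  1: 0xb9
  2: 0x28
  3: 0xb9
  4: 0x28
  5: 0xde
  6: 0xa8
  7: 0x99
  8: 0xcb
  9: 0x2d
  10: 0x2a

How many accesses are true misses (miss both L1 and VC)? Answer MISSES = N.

  [0] addr=0xad blk=21 s=1: MISS | VC []
  [1] addr=0xb9 blk=23 s=3: MISS | VC []
  [2] addr=0x28 blk=5 s=1: MISS | VC [21]
  [3] addr=0xb9 blk=23 s=3: L1-HIT | VC [21]
  [4] addr=0x28 blk=5 s=1: L1-HIT | VC [21]
  [5] addr=0xde blk=27 s=3: MISS | VC [21, 23]
  [6] addr=0xa8 blk=21 s=1: VC-HIT | VC [5, 23]
  [7] addr=0x99 blk=19 s=3: MISS | VC [5, 23, 27]
  [8] addr=0xcb blk=25 s=1: MISS | VC [5, 23, 27, 21]
  [9] addr=0x2d blk=5 s=1: VC-HIT | VC [25, 23, 27, 21]
  [10] addr=0x2a blk=5 s=1: L1-HIT | VC [25, 23, 27, 21]

MISSES = 6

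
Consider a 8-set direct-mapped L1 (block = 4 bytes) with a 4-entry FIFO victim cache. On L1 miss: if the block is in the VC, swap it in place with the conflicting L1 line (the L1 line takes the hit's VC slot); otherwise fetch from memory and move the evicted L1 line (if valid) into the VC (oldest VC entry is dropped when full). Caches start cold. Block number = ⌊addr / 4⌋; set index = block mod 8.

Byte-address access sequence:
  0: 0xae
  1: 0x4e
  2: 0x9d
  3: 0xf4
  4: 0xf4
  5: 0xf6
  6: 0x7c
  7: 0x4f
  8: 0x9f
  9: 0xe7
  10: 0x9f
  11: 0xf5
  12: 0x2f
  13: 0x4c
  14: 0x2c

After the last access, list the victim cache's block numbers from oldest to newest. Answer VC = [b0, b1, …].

VC = [43, 31, 19]

  [0] addr=0xae blk=43 s=3: MISS | VC []
  [1] addr=0x4e blk=19 s=3: MISS | VC [43]
  [2] addr=0x9d blk=39 s=7: MISS | VC [43]
  [3] addr=0xf4 blk=61 s=5: MISS | VC [43]
  [4] addr=0xf4 blk=61 s=5: L1-HIT | VC [43]
  [5] addr=0xf6 blk=61 s=5: L1-HIT | VC [43]
  [6] addr=0x7c blk=31 s=7: MISS | VC [43, 39]
  [7] addr=0x4f blk=19 s=3: L1-HIT | VC [43, 39]
  [8] addr=0x9f blk=39 s=7: VC-HIT | VC [43, 31]
  [9] addr=0xe7 blk=57 s=1: MISS | VC [43, 31]
  [10] addr=0x9f blk=39 s=7: L1-HIT | VC [43, 31]
  [11] addr=0xf5 blk=61 s=5: L1-HIT | VC [43, 31]
  [12] addr=0x2f blk=11 s=3: MISS | VC [43, 31, 19]
  [13] addr=0x4c blk=19 s=3: VC-HIT | VC [43, 31, 11]
  [14] addr=0x2c blk=11 s=3: VC-HIT | VC [43, 31, 19]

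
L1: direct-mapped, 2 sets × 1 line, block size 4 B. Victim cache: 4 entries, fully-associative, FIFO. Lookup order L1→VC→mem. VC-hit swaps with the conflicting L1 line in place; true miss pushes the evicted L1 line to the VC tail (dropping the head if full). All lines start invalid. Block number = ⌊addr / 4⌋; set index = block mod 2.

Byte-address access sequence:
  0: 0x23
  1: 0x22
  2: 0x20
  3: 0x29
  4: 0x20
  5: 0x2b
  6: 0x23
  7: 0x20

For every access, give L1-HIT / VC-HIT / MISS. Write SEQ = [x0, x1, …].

SEQ = [MISS, L1-HIT, L1-HIT, MISS, VC-HIT, VC-HIT, VC-HIT, L1-HIT]

  [0] addr=0x23 blk=8 s=0: MISS | VC []
  [1] addr=0x22 blk=8 s=0: L1-HIT | VC []
  [2] addr=0x20 blk=8 s=0: L1-HIT | VC []
  [3] addr=0x29 blk=10 s=0: MISS | VC [8]
  [4] addr=0x20 blk=8 s=0: VC-HIT | VC [10]
  [5] addr=0x2b blk=10 s=0: VC-HIT | VC [8]
  [6] addr=0x23 blk=8 s=0: VC-HIT | VC [10]
  [7] addr=0x20 blk=8 s=0: L1-HIT | VC [10]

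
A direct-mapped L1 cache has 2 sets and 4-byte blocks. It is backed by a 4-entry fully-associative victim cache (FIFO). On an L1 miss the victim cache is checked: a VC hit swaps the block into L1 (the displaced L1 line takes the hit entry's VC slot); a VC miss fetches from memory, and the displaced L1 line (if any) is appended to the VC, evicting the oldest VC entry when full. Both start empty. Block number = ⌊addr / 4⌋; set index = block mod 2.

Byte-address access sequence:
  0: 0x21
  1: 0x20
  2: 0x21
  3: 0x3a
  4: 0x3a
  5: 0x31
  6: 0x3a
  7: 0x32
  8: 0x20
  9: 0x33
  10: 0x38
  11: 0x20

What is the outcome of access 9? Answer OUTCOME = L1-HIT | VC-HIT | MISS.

0: 0x21 (blk 8, set 0) → MISS  vc=[]
1: 0x20 (blk 8, set 0) → L1-HIT  vc=[]
2: 0x21 (blk 8, set 0) → L1-HIT  vc=[]
3: 0x3a (blk 14, set 0) → MISS  vc=[8]
4: 0x3a (blk 14, set 0) → L1-HIT  vc=[8]
5: 0x31 (blk 12, set 0) → MISS  vc=[8, 14]
6: 0x3a (blk 14, set 0) → VC-HIT  vc=[8, 12]
7: 0x32 (blk 12, set 0) → VC-HIT  vc=[8, 14]
8: 0x20 (blk 8, set 0) → VC-HIT  vc=[12, 14]
9: 0x33 (blk 12, set 0) → VC-HIT  vc=[8, 14]
10: 0x38 (blk 14, set 0) → VC-HIT  vc=[8, 12]
11: 0x20 (blk 8, set 0) → VC-HIT  vc=[14, 12]

OUTCOME = VC-HIT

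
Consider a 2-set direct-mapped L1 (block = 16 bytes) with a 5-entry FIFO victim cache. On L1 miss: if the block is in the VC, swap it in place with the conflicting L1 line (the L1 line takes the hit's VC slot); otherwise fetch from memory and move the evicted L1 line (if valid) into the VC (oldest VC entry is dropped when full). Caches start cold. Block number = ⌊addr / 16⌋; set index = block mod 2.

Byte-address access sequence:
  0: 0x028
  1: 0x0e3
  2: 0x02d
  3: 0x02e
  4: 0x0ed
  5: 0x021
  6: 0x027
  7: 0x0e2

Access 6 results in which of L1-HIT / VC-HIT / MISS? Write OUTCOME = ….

0: 0x28 (blk 2, set 0) → MISS  vc=[]
1: 0xe3 (blk 14, set 0) → MISS  vc=[2]
2: 0x2d (blk 2, set 0) → VC-HIT  vc=[14]
3: 0x2e (blk 2, set 0) → L1-HIT  vc=[14]
4: 0xed (blk 14, set 0) → VC-HIT  vc=[2]
5: 0x21 (blk 2, set 0) → VC-HIT  vc=[14]
6: 0x27 (blk 2, set 0) → L1-HIT  vc=[14]
7: 0xe2 (blk 14, set 0) → VC-HIT  vc=[2]

OUTCOME = L1-HIT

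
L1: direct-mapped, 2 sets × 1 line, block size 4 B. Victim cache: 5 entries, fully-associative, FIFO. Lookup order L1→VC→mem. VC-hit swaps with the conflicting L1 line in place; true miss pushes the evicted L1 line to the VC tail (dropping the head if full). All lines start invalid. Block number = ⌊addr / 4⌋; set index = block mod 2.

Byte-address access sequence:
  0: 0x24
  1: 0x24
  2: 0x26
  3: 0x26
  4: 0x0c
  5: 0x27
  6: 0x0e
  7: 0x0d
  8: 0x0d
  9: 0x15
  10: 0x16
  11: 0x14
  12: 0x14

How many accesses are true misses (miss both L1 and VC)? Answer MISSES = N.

MISSES = 3

0: 0x24 (blk 9, set 1) → MISS  vc=[]
1: 0x24 (blk 9, set 1) → L1-HIT  vc=[]
2: 0x26 (blk 9, set 1) → L1-HIT  vc=[]
3: 0x26 (blk 9, set 1) → L1-HIT  vc=[]
4: 0xc (blk 3, set 1) → MISS  vc=[9]
5: 0x27 (blk 9, set 1) → VC-HIT  vc=[3]
6: 0xe (blk 3, set 1) → VC-HIT  vc=[9]
7: 0xd (blk 3, set 1) → L1-HIT  vc=[9]
8: 0xd (blk 3, set 1) → L1-HIT  vc=[9]
9: 0x15 (blk 5, set 1) → MISS  vc=[9, 3]
10: 0x16 (blk 5, set 1) → L1-HIT  vc=[9, 3]
11: 0x14 (blk 5, set 1) → L1-HIT  vc=[9, 3]
12: 0x14 (blk 5, set 1) → L1-HIT  vc=[9, 3]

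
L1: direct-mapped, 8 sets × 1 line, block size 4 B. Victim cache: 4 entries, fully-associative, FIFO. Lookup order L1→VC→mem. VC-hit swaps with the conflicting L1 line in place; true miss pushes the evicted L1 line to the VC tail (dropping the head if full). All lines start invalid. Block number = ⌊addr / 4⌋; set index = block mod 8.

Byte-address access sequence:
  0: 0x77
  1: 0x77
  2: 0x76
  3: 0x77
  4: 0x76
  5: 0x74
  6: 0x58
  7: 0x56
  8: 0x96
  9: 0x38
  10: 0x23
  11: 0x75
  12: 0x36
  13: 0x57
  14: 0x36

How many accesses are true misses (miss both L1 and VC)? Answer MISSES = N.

0: 0x77 (blk 29, set 5) → MISS  vc=[]
1: 0x77 (blk 29, set 5) → L1-HIT  vc=[]
2: 0x76 (blk 29, set 5) → L1-HIT  vc=[]
3: 0x77 (blk 29, set 5) → L1-HIT  vc=[]
4: 0x76 (blk 29, set 5) → L1-HIT  vc=[]
5: 0x74 (blk 29, set 5) → L1-HIT  vc=[]
6: 0x58 (blk 22, set 6) → MISS  vc=[]
7: 0x56 (blk 21, set 5) → MISS  vc=[29]
8: 0x96 (blk 37, set 5) → MISS  vc=[29, 21]
9: 0x38 (blk 14, set 6) → MISS  vc=[29, 21, 22]
10: 0x23 (blk 8, set 0) → MISS  vc=[29, 21, 22]
11: 0x75 (blk 29, set 5) → VC-HIT  vc=[37, 21, 22]
12: 0x36 (blk 13, set 5) → MISS  vc=[37, 21, 22, 29]
13: 0x57 (blk 21, set 5) → VC-HIT  vc=[37, 13, 22, 29]
14: 0x36 (blk 13, set 5) → VC-HIT  vc=[37, 21, 22, 29]

MISSES = 7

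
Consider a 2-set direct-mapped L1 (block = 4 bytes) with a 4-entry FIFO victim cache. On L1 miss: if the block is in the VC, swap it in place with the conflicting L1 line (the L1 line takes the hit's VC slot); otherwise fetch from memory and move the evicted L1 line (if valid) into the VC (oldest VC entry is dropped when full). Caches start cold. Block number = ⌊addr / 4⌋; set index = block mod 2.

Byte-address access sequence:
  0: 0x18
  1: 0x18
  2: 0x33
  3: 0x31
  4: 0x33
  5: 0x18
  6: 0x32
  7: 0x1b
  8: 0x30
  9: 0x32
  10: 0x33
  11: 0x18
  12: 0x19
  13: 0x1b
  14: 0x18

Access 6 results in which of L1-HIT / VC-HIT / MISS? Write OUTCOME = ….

0: 0x18 (blk 6, set 0) → MISS  vc=[]
1: 0x18 (blk 6, set 0) → L1-HIT  vc=[]
2: 0x33 (blk 12, set 0) → MISS  vc=[6]
3: 0x31 (blk 12, set 0) → L1-HIT  vc=[6]
4: 0x33 (blk 12, set 0) → L1-HIT  vc=[6]
5: 0x18 (blk 6, set 0) → VC-HIT  vc=[12]
6: 0x32 (blk 12, set 0) → VC-HIT  vc=[6]
7: 0x1b (blk 6, set 0) → VC-HIT  vc=[12]
8: 0x30 (blk 12, set 0) → VC-HIT  vc=[6]
9: 0x32 (blk 12, set 0) → L1-HIT  vc=[6]
10: 0x33 (blk 12, set 0) → L1-HIT  vc=[6]
11: 0x18 (blk 6, set 0) → VC-HIT  vc=[12]
12: 0x19 (blk 6, set 0) → L1-HIT  vc=[12]
13: 0x1b (blk 6, set 0) → L1-HIT  vc=[12]
14: 0x18 (blk 6, set 0) → L1-HIT  vc=[12]

OUTCOME = VC-HIT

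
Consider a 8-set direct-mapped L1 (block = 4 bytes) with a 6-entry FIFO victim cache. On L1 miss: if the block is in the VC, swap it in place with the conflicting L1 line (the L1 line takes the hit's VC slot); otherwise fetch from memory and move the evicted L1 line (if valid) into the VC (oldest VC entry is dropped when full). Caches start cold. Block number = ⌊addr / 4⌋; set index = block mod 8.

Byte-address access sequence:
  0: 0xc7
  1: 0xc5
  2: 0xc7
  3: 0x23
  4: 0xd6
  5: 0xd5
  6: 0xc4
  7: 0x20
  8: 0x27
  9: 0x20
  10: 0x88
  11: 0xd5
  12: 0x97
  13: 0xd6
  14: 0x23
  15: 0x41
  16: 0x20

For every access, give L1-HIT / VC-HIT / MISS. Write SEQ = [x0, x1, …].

  [0] addr=0xc7 blk=49 s=1: MISS | VC []
  [1] addr=0xc5 blk=49 s=1: L1-HIT | VC []
  [2] addr=0xc7 blk=49 s=1: L1-HIT | VC []
  [3] addr=0x23 blk=8 s=0: MISS | VC []
  [4] addr=0xd6 blk=53 s=5: MISS | VC []
  [5] addr=0xd5 blk=53 s=5: L1-HIT | VC []
  [6] addr=0xc4 blk=49 s=1: L1-HIT | VC []
  [7] addr=0x20 blk=8 s=0: L1-HIT | VC []
  [8] addr=0x27 blk=9 s=1: MISS | VC [49]
  [9] addr=0x20 blk=8 s=0: L1-HIT | VC [49]
  [10] addr=0x88 blk=34 s=2: MISS | VC [49]
  [11] addr=0xd5 blk=53 s=5: L1-HIT | VC [49]
  [12] addr=0x97 blk=37 s=5: MISS | VC [49, 53]
  [13] addr=0xd6 blk=53 s=5: VC-HIT | VC [49, 37]
  [14] addr=0x23 blk=8 s=0: L1-HIT | VC [49, 37]
  [15] addr=0x41 blk=16 s=0: MISS | VC [49, 37, 8]
  [16] addr=0x20 blk=8 s=0: VC-HIT | VC [49, 37, 16]

SEQ = [MISS, L1-HIT, L1-HIT, MISS, MISS, L1-HIT, L1-HIT, L1-HIT, MISS, L1-HIT, MISS, L1-HIT, MISS, VC-HIT, L1-HIT, MISS, VC-HIT]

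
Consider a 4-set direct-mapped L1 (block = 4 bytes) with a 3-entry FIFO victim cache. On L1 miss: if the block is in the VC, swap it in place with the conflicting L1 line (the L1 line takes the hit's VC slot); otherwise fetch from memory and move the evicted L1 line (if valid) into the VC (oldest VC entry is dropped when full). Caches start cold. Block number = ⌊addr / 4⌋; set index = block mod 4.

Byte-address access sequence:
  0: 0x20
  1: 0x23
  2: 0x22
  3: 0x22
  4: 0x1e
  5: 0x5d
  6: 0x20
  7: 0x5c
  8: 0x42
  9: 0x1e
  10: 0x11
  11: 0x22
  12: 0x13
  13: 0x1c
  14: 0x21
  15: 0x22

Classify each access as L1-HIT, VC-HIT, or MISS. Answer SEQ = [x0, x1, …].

  [0] addr=0x20 blk=8 s=0: MISS | VC []
  [1] addr=0x23 blk=8 s=0: L1-HIT | VC []
  [2] addr=0x22 blk=8 s=0: L1-HIT | VC []
  [3] addr=0x22 blk=8 s=0: L1-HIT | VC []
  [4] addr=0x1e blk=7 s=3: MISS | VC []
  [5] addr=0x5d blk=23 s=3: MISS | VC [7]
  [6] addr=0x20 blk=8 s=0: L1-HIT | VC [7]
  [7] addr=0x5c blk=23 s=3: L1-HIT | VC [7]
  [8] addr=0x42 blk=16 s=0: MISS | VC [7, 8]
  [9] addr=0x1e blk=7 s=3: VC-HIT | VC [23, 8]
  [10] addr=0x11 blk=4 s=0: MISS | VC [23, 8, 16]
  [11] addr=0x22 blk=8 s=0: VC-HIT | VC [23, 4, 16]
  [12] addr=0x13 blk=4 s=0: VC-HIT | VC [23, 8, 16]
  [13] addr=0x1c blk=7 s=3: L1-HIT | VC [23, 8, 16]
  [14] addr=0x21 blk=8 s=0: VC-HIT | VC [23, 4, 16]
  [15] addr=0x22 blk=8 s=0: L1-HIT | VC [23, 4, 16]

SEQ = [MISS, L1-HIT, L1-HIT, L1-HIT, MISS, MISS, L1-HIT, L1-HIT, MISS, VC-HIT, MISS, VC-HIT, VC-HIT, L1-HIT, VC-HIT, L1-HIT]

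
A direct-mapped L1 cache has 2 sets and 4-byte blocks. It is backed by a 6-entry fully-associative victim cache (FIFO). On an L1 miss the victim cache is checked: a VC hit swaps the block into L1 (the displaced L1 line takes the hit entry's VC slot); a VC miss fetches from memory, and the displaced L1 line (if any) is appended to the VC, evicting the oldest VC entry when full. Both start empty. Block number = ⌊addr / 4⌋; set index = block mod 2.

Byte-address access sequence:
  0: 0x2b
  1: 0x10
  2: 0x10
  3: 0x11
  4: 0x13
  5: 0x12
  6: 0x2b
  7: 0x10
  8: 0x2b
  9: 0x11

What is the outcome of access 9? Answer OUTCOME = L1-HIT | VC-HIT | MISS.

#0 0x2b→b10/s0 MISS; vc=[]
#1 0x10→b4/s0 MISS; vc=[10]
#2 0x10→b4/s0 L1-HIT; vc=[10]
#3 0x11→b4/s0 L1-HIT; vc=[10]
#4 0x13→b4/s0 L1-HIT; vc=[10]
#5 0x12→b4/s0 L1-HIT; vc=[10]
#6 0x2b→b10/s0 VC-HIT; vc=[4]
#7 0x10→b4/s0 VC-HIT; vc=[10]
#8 0x2b→b10/s0 VC-HIT; vc=[4]
#9 0x11→b4/s0 VC-HIT; vc=[10]

OUTCOME = VC-HIT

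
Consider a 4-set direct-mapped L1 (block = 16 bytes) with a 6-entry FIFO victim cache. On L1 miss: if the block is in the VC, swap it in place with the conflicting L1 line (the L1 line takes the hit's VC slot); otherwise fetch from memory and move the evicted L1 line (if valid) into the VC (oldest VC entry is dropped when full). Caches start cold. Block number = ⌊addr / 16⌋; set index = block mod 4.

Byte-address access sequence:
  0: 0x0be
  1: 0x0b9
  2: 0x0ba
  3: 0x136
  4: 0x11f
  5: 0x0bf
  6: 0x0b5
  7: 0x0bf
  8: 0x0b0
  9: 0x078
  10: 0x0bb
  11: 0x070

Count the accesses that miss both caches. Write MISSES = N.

#0 0xbe→b11/s3 MISS; vc=[]
#1 0xb9→b11/s3 L1-HIT; vc=[]
#2 0xba→b11/s3 L1-HIT; vc=[]
#3 0x136→b19/s3 MISS; vc=[11]
#4 0x11f→b17/s1 MISS; vc=[11]
#5 0xbf→b11/s3 VC-HIT; vc=[19]
#6 0xb5→b11/s3 L1-HIT; vc=[19]
#7 0xbf→b11/s3 L1-HIT; vc=[19]
#8 0xb0→b11/s3 L1-HIT; vc=[19]
#9 0x78→b7/s3 MISS; vc=[19,11]
#10 0xbb→b11/s3 VC-HIT; vc=[19,7]
#11 0x70→b7/s3 VC-HIT; vc=[19,11]

MISSES = 4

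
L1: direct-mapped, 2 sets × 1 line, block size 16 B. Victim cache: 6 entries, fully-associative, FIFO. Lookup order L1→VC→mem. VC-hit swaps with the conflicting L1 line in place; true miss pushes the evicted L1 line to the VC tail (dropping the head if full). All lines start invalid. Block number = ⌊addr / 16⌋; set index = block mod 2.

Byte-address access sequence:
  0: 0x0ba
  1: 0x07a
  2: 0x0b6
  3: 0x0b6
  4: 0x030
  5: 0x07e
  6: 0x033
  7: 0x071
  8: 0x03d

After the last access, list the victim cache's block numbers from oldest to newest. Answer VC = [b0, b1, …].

VC = [7, 11]

#0 0xba→b11/s1 MISS; vc=[]
#1 0x7a→b7/s1 MISS; vc=[11]
#2 0xb6→b11/s1 VC-HIT; vc=[7]
#3 0xb6→b11/s1 L1-HIT; vc=[7]
#4 0x30→b3/s1 MISS; vc=[7,11]
#5 0x7e→b7/s1 VC-HIT; vc=[3,11]
#6 0x33→b3/s1 VC-HIT; vc=[7,11]
#7 0x71→b7/s1 VC-HIT; vc=[3,11]
#8 0x3d→b3/s1 VC-HIT; vc=[7,11]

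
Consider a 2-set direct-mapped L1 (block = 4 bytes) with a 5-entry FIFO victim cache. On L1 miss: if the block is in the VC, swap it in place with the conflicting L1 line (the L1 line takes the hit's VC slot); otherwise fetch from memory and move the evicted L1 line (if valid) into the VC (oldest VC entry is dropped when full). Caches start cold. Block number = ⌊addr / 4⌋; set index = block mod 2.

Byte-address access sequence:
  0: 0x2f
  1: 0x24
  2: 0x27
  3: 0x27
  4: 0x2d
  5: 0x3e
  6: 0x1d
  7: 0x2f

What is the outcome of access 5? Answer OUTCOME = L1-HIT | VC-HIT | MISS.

0: 0x2f (blk 11, set 1) → MISS  vc=[]
1: 0x24 (blk 9, set 1) → MISS  vc=[11]
2: 0x27 (blk 9, set 1) → L1-HIT  vc=[11]
3: 0x27 (blk 9, set 1) → L1-HIT  vc=[11]
4: 0x2d (blk 11, set 1) → VC-HIT  vc=[9]
5: 0x3e (blk 15, set 1) → MISS  vc=[9, 11]
6: 0x1d (blk 7, set 1) → MISS  vc=[9, 11, 15]
7: 0x2f (blk 11, set 1) → VC-HIT  vc=[9, 7, 15]

OUTCOME = MISS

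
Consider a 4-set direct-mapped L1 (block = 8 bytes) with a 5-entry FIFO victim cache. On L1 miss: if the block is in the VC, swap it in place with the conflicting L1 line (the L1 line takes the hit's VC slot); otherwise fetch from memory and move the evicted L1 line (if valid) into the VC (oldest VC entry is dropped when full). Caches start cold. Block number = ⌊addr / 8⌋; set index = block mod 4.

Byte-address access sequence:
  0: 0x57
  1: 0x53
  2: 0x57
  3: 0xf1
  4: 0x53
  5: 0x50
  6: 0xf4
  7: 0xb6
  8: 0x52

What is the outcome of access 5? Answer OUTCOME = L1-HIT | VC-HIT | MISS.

  [0] addr=0x57 blk=10 s=2: MISS | VC []
  [1] addr=0x53 blk=10 s=2: L1-HIT | VC []
  [2] addr=0x57 blk=10 s=2: L1-HIT | VC []
  [3] addr=0xf1 blk=30 s=2: MISS | VC [10]
  [4] addr=0x53 blk=10 s=2: VC-HIT | VC [30]
  [5] addr=0x50 blk=10 s=2: L1-HIT | VC [30]
  [6] addr=0xf4 blk=30 s=2: VC-HIT | VC [10]
  [7] addr=0xb6 blk=22 s=2: MISS | VC [10, 30]
  [8] addr=0x52 blk=10 s=2: VC-HIT | VC [22, 30]

OUTCOME = L1-HIT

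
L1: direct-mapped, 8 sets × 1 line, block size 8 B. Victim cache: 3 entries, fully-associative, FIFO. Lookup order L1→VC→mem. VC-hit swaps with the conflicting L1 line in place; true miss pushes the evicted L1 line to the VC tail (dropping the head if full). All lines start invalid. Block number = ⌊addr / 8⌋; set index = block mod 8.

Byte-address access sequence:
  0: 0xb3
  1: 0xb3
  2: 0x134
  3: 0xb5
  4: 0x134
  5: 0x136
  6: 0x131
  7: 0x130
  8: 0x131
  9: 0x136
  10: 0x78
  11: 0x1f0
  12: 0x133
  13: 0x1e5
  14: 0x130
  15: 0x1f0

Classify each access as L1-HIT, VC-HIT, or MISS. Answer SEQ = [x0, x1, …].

SEQ = [MISS, L1-HIT, MISS, VC-HIT, VC-HIT, L1-HIT, L1-HIT, L1-HIT, L1-HIT, L1-HIT, MISS, MISS, VC-HIT, MISS, L1-HIT, VC-HIT]

#0 0xb3→b22/s6 MISS; vc=[]
#1 0xb3→b22/s6 L1-HIT; vc=[]
#2 0x134→b38/s6 MISS; vc=[22]
#3 0xb5→b22/s6 VC-HIT; vc=[38]
#4 0x134→b38/s6 VC-HIT; vc=[22]
#5 0x136→b38/s6 L1-HIT; vc=[22]
#6 0x131→b38/s6 L1-HIT; vc=[22]
#7 0x130→b38/s6 L1-HIT; vc=[22]
#8 0x131→b38/s6 L1-HIT; vc=[22]
#9 0x136→b38/s6 L1-HIT; vc=[22]
#10 0x78→b15/s7 MISS; vc=[22]
#11 0x1f0→b62/s6 MISS; vc=[22,38]
#12 0x133→b38/s6 VC-HIT; vc=[22,62]
#13 0x1e5→b60/s4 MISS; vc=[22,62]
#14 0x130→b38/s6 L1-HIT; vc=[22,62]
#15 0x1f0→b62/s6 VC-HIT; vc=[22,38]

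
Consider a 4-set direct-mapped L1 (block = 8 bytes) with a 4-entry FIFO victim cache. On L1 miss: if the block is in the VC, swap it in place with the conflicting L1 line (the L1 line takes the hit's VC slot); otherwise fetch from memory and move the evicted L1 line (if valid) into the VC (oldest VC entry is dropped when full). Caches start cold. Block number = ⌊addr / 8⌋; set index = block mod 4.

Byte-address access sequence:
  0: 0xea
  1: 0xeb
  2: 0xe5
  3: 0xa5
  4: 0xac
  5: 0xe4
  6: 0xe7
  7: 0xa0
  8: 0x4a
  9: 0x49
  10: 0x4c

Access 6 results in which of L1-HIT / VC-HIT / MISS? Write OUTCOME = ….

OUTCOME = L1-HIT

0: 0xea (blk 29, set 1) → MISS  vc=[]
1: 0xeb (blk 29, set 1) → L1-HIT  vc=[]
2: 0xe5 (blk 28, set 0) → MISS  vc=[]
3: 0xa5 (blk 20, set 0) → MISS  vc=[28]
4: 0xac (blk 21, set 1) → MISS  vc=[28, 29]
5: 0xe4 (blk 28, set 0) → VC-HIT  vc=[20, 29]
6: 0xe7 (blk 28, set 0) → L1-HIT  vc=[20, 29]
7: 0xa0 (blk 20, set 0) → VC-HIT  vc=[28, 29]
8: 0x4a (blk 9, set 1) → MISS  vc=[28, 29, 21]
9: 0x49 (blk 9, set 1) → L1-HIT  vc=[28, 29, 21]
10: 0x4c (blk 9, set 1) → L1-HIT  vc=[28, 29, 21]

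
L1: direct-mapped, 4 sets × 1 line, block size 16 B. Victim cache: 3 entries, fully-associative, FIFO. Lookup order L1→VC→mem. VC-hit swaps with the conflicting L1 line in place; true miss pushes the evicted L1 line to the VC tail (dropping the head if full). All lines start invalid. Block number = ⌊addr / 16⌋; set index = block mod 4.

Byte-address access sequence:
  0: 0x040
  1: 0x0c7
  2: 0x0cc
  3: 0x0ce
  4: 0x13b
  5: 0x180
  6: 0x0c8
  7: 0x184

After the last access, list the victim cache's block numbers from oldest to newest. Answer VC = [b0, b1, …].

#0 0x40→b4/s0 MISS; vc=[]
#1 0xc7→b12/s0 MISS; vc=[4]
#2 0xcc→b12/s0 L1-HIT; vc=[4]
#3 0xce→b12/s0 L1-HIT; vc=[4]
#4 0x13b→b19/s3 MISS; vc=[4]
#5 0x180→b24/s0 MISS; vc=[4,12]
#6 0xc8→b12/s0 VC-HIT; vc=[4,24]
#7 0x184→b24/s0 VC-HIT; vc=[4,12]

VC = [4, 12]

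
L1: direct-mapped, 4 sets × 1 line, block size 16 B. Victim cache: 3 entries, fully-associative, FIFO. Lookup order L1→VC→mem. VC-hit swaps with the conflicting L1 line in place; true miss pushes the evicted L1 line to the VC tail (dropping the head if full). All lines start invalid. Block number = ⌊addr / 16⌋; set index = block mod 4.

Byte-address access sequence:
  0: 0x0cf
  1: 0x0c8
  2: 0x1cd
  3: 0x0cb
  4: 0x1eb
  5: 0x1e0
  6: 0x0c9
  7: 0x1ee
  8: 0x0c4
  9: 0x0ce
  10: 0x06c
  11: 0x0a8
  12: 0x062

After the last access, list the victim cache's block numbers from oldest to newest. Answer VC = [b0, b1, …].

VC = [28, 30, 10]

  [0] addr=0xcf blk=12 s=0: MISS | VC []
  [1] addr=0xc8 blk=12 s=0: L1-HIT | VC []
  [2] addr=0x1cd blk=28 s=0: MISS | VC [12]
  [3] addr=0xcb blk=12 s=0: VC-HIT | VC [28]
  [4] addr=0x1eb blk=30 s=2: MISS | VC [28]
  [5] addr=0x1e0 blk=30 s=2: L1-HIT | VC [28]
  [6] addr=0xc9 blk=12 s=0: L1-HIT | VC [28]
  [7] addr=0x1ee blk=30 s=2: L1-HIT | VC [28]
  [8] addr=0xc4 blk=12 s=0: L1-HIT | VC [28]
  [9] addr=0xce blk=12 s=0: L1-HIT | VC [28]
  [10] addr=0x6c blk=6 s=2: MISS | VC [28, 30]
  [11] addr=0xa8 blk=10 s=2: MISS | VC [28, 30, 6]
  [12] addr=0x62 blk=6 s=2: VC-HIT | VC [28, 30, 10]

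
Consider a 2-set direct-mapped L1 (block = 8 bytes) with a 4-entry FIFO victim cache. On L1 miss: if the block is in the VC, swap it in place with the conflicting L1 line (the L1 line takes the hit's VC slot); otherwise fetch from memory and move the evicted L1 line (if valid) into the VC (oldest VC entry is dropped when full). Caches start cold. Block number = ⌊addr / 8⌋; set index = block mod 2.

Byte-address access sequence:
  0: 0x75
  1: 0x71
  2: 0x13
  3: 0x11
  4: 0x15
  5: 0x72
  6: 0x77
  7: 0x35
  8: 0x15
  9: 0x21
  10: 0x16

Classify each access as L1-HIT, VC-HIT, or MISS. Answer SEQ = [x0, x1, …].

SEQ = [MISS, L1-HIT, MISS, L1-HIT, L1-HIT, VC-HIT, L1-HIT, MISS, VC-HIT, MISS, VC-HIT]

#0 0x75→b14/s0 MISS; vc=[]
#1 0x71→b14/s0 L1-HIT; vc=[]
#2 0x13→b2/s0 MISS; vc=[14]
#3 0x11→b2/s0 L1-HIT; vc=[14]
#4 0x15→b2/s0 L1-HIT; vc=[14]
#5 0x72→b14/s0 VC-HIT; vc=[2]
#6 0x77→b14/s0 L1-HIT; vc=[2]
#7 0x35→b6/s0 MISS; vc=[2,14]
#8 0x15→b2/s0 VC-HIT; vc=[6,14]
#9 0x21→b4/s0 MISS; vc=[6,14,2]
#10 0x16→b2/s0 VC-HIT; vc=[6,14,4]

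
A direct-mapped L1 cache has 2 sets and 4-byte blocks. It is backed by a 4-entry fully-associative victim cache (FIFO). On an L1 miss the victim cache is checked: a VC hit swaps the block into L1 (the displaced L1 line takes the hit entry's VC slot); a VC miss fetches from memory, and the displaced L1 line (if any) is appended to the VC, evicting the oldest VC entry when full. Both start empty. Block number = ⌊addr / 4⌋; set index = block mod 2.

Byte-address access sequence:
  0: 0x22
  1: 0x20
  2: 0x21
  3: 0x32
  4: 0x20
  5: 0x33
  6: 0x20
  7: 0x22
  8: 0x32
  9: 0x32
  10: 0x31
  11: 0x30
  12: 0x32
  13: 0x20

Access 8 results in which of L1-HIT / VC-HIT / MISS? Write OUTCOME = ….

OUTCOME = VC-HIT

  [0] addr=0x22 blk=8 s=0: MISS | VC []
  [1] addr=0x20 blk=8 s=0: L1-HIT | VC []
  [2] addr=0x21 blk=8 s=0: L1-HIT | VC []
  [3] addr=0x32 blk=12 s=0: MISS | VC [8]
  [4] addr=0x20 blk=8 s=0: VC-HIT | VC [12]
  [5] addr=0x33 blk=12 s=0: VC-HIT | VC [8]
  [6] addr=0x20 blk=8 s=0: VC-HIT | VC [12]
  [7] addr=0x22 blk=8 s=0: L1-HIT | VC [12]
  [8] addr=0x32 blk=12 s=0: VC-HIT | VC [8]
  [9] addr=0x32 blk=12 s=0: L1-HIT | VC [8]
  [10] addr=0x31 blk=12 s=0: L1-HIT | VC [8]
  [11] addr=0x30 blk=12 s=0: L1-HIT | VC [8]
  [12] addr=0x32 blk=12 s=0: L1-HIT | VC [8]
  [13] addr=0x20 blk=8 s=0: VC-HIT | VC [12]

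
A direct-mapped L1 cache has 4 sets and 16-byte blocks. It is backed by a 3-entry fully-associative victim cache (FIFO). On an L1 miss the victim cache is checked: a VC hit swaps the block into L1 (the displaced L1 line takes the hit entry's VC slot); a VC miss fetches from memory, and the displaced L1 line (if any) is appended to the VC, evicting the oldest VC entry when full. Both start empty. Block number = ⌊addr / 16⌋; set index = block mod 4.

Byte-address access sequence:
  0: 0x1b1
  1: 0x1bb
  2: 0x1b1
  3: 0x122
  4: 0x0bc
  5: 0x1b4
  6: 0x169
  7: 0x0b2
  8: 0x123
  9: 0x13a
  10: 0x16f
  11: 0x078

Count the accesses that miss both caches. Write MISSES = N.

MISSES = 6

  [0] addr=0x1b1 blk=27 s=3: MISS | VC []
  [1] addr=0x1bb blk=27 s=3: L1-HIT | VC []
  [2] addr=0x1b1 blk=27 s=3: L1-HIT | VC []
  [3] addr=0x122 blk=18 s=2: MISS | VC []
  [4] addr=0xbc blk=11 s=3: MISS | VC [27]
  [5] addr=0x1b4 blk=27 s=3: VC-HIT | VC [11]
  [6] addr=0x169 blk=22 s=2: MISS | VC [11, 18]
  [7] addr=0xb2 blk=11 s=3: VC-HIT | VC [27, 18]
  [8] addr=0x123 blk=18 s=2: VC-HIT | VC [27, 22]
  [9] addr=0x13a blk=19 s=3: MISS | VC [27, 22, 11]
  [10] addr=0x16f blk=22 s=2: VC-HIT | VC [27, 18, 11]
  [11] addr=0x78 blk=7 s=3: MISS | VC [18, 11, 19]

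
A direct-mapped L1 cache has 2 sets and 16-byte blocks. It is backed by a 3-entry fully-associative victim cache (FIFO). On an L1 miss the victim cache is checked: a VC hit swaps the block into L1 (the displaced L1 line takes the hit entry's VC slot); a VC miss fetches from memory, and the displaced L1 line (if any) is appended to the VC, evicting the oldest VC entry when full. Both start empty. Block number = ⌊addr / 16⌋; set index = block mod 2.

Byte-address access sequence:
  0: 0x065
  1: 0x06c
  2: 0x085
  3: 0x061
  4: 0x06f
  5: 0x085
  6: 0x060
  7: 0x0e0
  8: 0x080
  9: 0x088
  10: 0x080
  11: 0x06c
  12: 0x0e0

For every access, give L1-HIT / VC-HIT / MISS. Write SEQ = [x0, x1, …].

SEQ = [MISS, L1-HIT, MISS, VC-HIT, L1-HIT, VC-HIT, VC-HIT, MISS, VC-HIT, L1-HIT, L1-HIT, VC-HIT, VC-HIT]

0: 0x65 (blk 6, set 0) → MISS  vc=[]
1: 0x6c (blk 6, set 0) → L1-HIT  vc=[]
2: 0x85 (blk 8, set 0) → MISS  vc=[6]
3: 0x61 (blk 6, set 0) → VC-HIT  vc=[8]
4: 0x6f (blk 6, set 0) → L1-HIT  vc=[8]
5: 0x85 (blk 8, set 0) → VC-HIT  vc=[6]
6: 0x60 (blk 6, set 0) → VC-HIT  vc=[8]
7: 0xe0 (blk 14, set 0) → MISS  vc=[8, 6]
8: 0x80 (blk 8, set 0) → VC-HIT  vc=[14, 6]
9: 0x88 (blk 8, set 0) → L1-HIT  vc=[14, 6]
10: 0x80 (blk 8, set 0) → L1-HIT  vc=[14, 6]
11: 0x6c (blk 6, set 0) → VC-HIT  vc=[14, 8]
12: 0xe0 (blk 14, set 0) → VC-HIT  vc=[6, 8]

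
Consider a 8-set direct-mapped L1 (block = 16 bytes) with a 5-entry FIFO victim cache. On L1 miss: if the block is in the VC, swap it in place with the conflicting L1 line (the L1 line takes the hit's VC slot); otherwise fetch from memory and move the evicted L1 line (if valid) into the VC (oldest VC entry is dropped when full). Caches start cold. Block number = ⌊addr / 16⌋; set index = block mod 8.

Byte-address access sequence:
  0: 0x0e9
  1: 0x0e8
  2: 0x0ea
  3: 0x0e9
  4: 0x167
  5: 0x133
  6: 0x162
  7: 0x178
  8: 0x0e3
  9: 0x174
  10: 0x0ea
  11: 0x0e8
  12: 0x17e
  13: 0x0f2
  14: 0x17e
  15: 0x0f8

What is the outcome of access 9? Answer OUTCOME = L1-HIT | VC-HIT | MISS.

  [0] addr=0xe9 blk=14 s=6: MISS | VC []
  [1] addr=0xe8 blk=14 s=6: L1-HIT | VC []
  [2] addr=0xea blk=14 s=6: L1-HIT | VC []
  [3] addr=0xe9 blk=14 s=6: L1-HIT | VC []
  [4] addr=0x167 blk=22 s=6: MISS | VC [14]
  [5] addr=0x133 blk=19 s=3: MISS | VC [14]
  [6] addr=0x162 blk=22 s=6: L1-HIT | VC [14]
  [7] addr=0x178 blk=23 s=7: MISS | VC [14]
  [8] addr=0xe3 blk=14 s=6: VC-HIT | VC [22]
  [9] addr=0x174 blk=23 s=7: L1-HIT | VC [22]
  [10] addr=0xea blk=14 s=6: L1-HIT | VC [22]
  [11] addr=0xe8 blk=14 s=6: L1-HIT | VC [22]
  [12] addr=0x17e blk=23 s=7: L1-HIT | VC [22]
  [13] addr=0xf2 blk=15 s=7: MISS | VC [22, 23]
  [14] addr=0x17e blk=23 s=7: VC-HIT | VC [22, 15]
  [15] addr=0xf8 blk=15 s=7: VC-HIT | VC [22, 23]

OUTCOME = L1-HIT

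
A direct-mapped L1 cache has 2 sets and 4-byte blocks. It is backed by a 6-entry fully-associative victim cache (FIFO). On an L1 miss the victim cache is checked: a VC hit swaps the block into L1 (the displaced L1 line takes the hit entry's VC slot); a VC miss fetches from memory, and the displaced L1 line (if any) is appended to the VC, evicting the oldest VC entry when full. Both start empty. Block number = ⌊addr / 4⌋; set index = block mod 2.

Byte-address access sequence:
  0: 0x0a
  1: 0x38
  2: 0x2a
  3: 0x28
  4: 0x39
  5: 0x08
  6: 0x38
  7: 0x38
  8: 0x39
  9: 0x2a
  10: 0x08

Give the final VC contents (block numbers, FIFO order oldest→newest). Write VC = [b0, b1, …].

#0 0xa→b2/s0 MISS; vc=[]
#1 0x38→b14/s0 MISS; vc=[2]
#2 0x2a→b10/s0 MISS; vc=[2,14]
#3 0x28→b10/s0 L1-HIT; vc=[2,14]
#4 0x39→b14/s0 VC-HIT; vc=[2,10]
#5 0x8→b2/s0 VC-HIT; vc=[14,10]
#6 0x38→b14/s0 VC-HIT; vc=[2,10]
#7 0x38→b14/s0 L1-HIT; vc=[2,10]
#8 0x39→b14/s0 L1-HIT; vc=[2,10]
#9 0x2a→b10/s0 VC-HIT; vc=[2,14]
#10 0x8→b2/s0 VC-HIT; vc=[10,14]

VC = [10, 14]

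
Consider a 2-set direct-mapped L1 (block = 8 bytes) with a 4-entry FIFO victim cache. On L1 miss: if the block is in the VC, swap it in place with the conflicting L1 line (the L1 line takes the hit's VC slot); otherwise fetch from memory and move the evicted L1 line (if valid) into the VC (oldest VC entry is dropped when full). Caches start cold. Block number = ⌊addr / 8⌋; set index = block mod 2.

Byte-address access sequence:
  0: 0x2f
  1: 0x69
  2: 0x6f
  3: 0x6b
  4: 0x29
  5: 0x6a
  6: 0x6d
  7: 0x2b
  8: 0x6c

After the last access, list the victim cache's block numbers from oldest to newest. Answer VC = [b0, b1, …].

VC = [5]

0: 0x2f (blk 5, set 1) → MISS  vc=[]
1: 0x69 (blk 13, set 1) → MISS  vc=[5]
2: 0x6f (blk 13, set 1) → L1-HIT  vc=[5]
3: 0x6b (blk 13, set 1) → L1-HIT  vc=[5]
4: 0x29 (blk 5, set 1) → VC-HIT  vc=[13]
5: 0x6a (blk 13, set 1) → VC-HIT  vc=[5]
6: 0x6d (blk 13, set 1) → L1-HIT  vc=[5]
7: 0x2b (blk 5, set 1) → VC-HIT  vc=[13]
8: 0x6c (blk 13, set 1) → VC-HIT  vc=[5]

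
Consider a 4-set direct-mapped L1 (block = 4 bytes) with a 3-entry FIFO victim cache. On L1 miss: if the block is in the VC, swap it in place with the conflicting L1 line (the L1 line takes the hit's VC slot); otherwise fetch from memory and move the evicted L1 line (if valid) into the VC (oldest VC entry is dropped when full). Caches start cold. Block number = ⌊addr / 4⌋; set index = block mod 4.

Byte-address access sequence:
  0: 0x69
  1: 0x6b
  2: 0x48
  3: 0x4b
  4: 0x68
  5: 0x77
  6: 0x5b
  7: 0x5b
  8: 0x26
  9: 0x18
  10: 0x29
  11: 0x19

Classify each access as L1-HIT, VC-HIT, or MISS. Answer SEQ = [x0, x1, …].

SEQ = [MISS, L1-HIT, MISS, L1-HIT, VC-HIT, MISS, MISS, L1-HIT, MISS, MISS, MISS, VC-HIT]

#0 0x69→b26/s2 MISS; vc=[]
#1 0x6b→b26/s2 L1-HIT; vc=[]
#2 0x48→b18/s2 MISS; vc=[26]
#3 0x4b→b18/s2 L1-HIT; vc=[26]
#4 0x68→b26/s2 VC-HIT; vc=[18]
#5 0x77→b29/s1 MISS; vc=[18]
#6 0x5b→b22/s2 MISS; vc=[18,26]
#7 0x5b→b22/s2 L1-HIT; vc=[18,26]
#8 0x26→b9/s1 MISS; vc=[18,26,29]
#9 0x18→b6/s2 MISS; vc=[26,29,22]
#10 0x29→b10/s2 MISS; vc=[29,22,6]
#11 0x19→b6/s2 VC-HIT; vc=[29,22,10]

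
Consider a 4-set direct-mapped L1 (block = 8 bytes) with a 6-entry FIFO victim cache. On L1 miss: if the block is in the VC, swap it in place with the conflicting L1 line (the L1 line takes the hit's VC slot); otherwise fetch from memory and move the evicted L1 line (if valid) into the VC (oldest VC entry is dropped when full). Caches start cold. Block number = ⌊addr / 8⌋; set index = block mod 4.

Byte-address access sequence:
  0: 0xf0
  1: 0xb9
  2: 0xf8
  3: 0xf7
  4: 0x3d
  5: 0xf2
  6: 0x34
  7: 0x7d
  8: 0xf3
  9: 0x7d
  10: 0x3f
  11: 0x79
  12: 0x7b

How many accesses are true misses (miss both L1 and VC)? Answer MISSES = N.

0: 0xf0 (blk 30, set 2) → MISS  vc=[]
1: 0xb9 (blk 23, set 3) → MISS  vc=[]
2: 0xf8 (blk 31, set 3) → MISS  vc=[23]
3: 0xf7 (blk 30, set 2) → L1-HIT  vc=[23]
4: 0x3d (blk 7, set 3) → MISS  vc=[23, 31]
5: 0xf2 (blk 30, set 2) → L1-HIT  vc=[23, 31]
6: 0x34 (blk 6, set 2) → MISS  vc=[23, 31, 30]
7: 0x7d (blk 15, set 3) → MISS  vc=[23, 31, 30, 7]
8: 0xf3 (blk 30, set 2) → VC-HIT  vc=[23, 31, 6, 7]
9: 0x7d (blk 15, set 3) → L1-HIT  vc=[23, 31, 6, 7]
10: 0x3f (blk 7, set 3) → VC-HIT  vc=[23, 31, 6, 15]
11: 0x79 (blk 15, set 3) → VC-HIT  vc=[23, 31, 6, 7]
12: 0x7b (blk 15, set 3) → L1-HIT  vc=[23, 31, 6, 7]

MISSES = 6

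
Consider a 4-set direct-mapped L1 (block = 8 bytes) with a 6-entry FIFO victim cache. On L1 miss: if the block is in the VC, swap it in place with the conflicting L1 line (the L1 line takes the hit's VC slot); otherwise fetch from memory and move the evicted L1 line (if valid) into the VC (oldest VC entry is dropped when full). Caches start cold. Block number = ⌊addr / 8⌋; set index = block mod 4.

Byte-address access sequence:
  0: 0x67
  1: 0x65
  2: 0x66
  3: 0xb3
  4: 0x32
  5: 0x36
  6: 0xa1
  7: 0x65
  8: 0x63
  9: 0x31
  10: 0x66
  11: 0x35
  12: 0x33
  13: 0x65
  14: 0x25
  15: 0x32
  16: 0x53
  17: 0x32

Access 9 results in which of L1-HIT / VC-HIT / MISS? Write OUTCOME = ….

0: 0x67 (blk 12, set 0) → MISS  vc=[]
1: 0x65 (blk 12, set 0) → L1-HIT  vc=[]
2: 0x66 (blk 12, set 0) → L1-HIT  vc=[]
3: 0xb3 (blk 22, set 2) → MISS  vc=[]
4: 0x32 (blk 6, set 2) → MISS  vc=[22]
5: 0x36 (blk 6, set 2) → L1-HIT  vc=[22]
6: 0xa1 (blk 20, set 0) → MISS  vc=[22, 12]
7: 0x65 (blk 12, set 0) → VC-HIT  vc=[22, 20]
8: 0x63 (blk 12, set 0) → L1-HIT  vc=[22, 20]
9: 0x31 (blk 6, set 2) → L1-HIT  vc=[22, 20]
10: 0x66 (blk 12, set 0) → L1-HIT  vc=[22, 20]
11: 0x35 (blk 6, set 2) → L1-HIT  vc=[22, 20]
12: 0x33 (blk 6, set 2) → L1-HIT  vc=[22, 20]
13: 0x65 (blk 12, set 0) → L1-HIT  vc=[22, 20]
14: 0x25 (blk 4, set 0) → MISS  vc=[22, 20, 12]
15: 0x32 (blk 6, set 2) → L1-HIT  vc=[22, 20, 12]
16: 0x53 (blk 10, set 2) → MISS  vc=[22, 20, 12, 6]
17: 0x32 (blk 6, set 2) → VC-HIT  vc=[22, 20, 12, 10]

OUTCOME = L1-HIT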